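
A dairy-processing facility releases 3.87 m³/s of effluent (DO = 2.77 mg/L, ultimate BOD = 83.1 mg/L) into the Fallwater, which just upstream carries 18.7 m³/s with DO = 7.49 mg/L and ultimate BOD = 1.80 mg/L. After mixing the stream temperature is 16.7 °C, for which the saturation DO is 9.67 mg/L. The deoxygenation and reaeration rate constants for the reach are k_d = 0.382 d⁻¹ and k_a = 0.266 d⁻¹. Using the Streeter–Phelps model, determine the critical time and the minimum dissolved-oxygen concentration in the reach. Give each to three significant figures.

Mixed DO = (18.7×7.49 + 3.87×2.77)/(18.7+3.87) = 150.8/22.57 = 6.681 mg/L.
Mixed L₀ = (18.7×1.80 + 3.87×83.1)/(22.57) = 355.3/22.57 = 15.74 mg/L.
Initial deficit D₀ = C_s − DO₀ = 9.67 − 6.681 = 2.989 mg/L.
t_c = (1/-0.1160) ln[(0.266/0.382)(1 − 2.989×-0.1160/(0.382×15.74))] = -8.621 × ln(0.7365) = 2.637 d.
D_c = (0.382/0.266) × 15.74 × e^(−0.382×2.637) = 1.436 × 15.74 × 0.3652 = 8.256 mg/L.
Minimum DO = 9.67 − 8.256 = 1.414 mg/L.

t_c ≈ 2.64 d; minimum DO ≈ 1.41 mg/L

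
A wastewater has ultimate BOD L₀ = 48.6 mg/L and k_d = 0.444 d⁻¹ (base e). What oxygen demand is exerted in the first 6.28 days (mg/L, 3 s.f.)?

y ≈ 45.6 mg/L

y_t = L₀(1 − e^(−k_d t)) = 48.6 × (1 − e^(−0.444×6.28))
= 48.6 × (1 − 0.06152) = 48.6 × 0.9385 = 45.61 mg/L.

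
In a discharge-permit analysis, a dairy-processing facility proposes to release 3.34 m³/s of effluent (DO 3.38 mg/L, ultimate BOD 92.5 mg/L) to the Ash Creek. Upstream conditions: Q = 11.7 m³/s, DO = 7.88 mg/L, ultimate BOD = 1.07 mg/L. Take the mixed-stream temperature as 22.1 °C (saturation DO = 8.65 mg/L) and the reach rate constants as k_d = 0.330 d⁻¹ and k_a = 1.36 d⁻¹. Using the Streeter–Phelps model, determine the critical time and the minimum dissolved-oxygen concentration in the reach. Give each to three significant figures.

Mixed DO = (11.7×7.88 + 3.34×3.38)/(11.7+3.34) = 103.5/15.04 = 6.881 mg/L.
Mixed L₀ = (11.7×1.07 + 3.34×92.5)/(15.04) = 321.5/15.04 = 21.37 mg/L.
Initial deficit D₀ = C_s − DO₀ = 8.65 − 6.881 = 1.769 mg/L.
t_c = (1/1.030) ln[(1.36/0.330)(1 − 1.769×1.030/(0.330×21.37))] = 0.9709 × ln(3.056) = 1.085 d.
D_c = (0.330/1.36) × 21.37 × e^(−0.330×1.085) = 0.2426 × 21.37 × 0.6991 = 3.626 mg/L.
Minimum DO = 8.65 − 3.626 = 5.024 mg/L.

t_c ≈ 1.08 d; minimum DO ≈ 5.02 mg/L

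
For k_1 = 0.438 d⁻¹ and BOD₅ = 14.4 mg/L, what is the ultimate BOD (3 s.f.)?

L₀ ≈ 16.2 mg/L

BOD₅ = L₀(1 − e^(−5k_1)) ⇒ L₀ = BOD₅ / (1 − e^(−5×0.438))
= 14.4 / (1 − 0.1119) = 14.4 / 0.8881 = 16.21 mg/L.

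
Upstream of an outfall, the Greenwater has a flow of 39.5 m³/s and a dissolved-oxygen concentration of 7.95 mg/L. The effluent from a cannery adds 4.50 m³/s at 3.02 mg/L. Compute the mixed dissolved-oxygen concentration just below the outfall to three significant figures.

7.45 mg/L

Flow-weighted mixing: C = (Q_r C_r + Q_w C_w)/(Q_r + Q_w)
= (39.5×7.95 + 4.50×3.02)/(39.5 + 4.50) = 327.6/44.00 = 7.446 mg/L.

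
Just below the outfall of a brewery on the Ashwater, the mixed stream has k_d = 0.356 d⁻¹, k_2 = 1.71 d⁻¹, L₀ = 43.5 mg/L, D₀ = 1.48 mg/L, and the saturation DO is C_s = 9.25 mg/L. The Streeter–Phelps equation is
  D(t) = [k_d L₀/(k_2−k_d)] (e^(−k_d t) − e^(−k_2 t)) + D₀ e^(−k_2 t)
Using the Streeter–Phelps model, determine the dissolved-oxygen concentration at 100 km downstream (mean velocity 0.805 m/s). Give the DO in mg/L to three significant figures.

DO ≈ 3.25 mg/L

Travel time t = x/v = 100 km / (0.805 m/s) = 100000 m / 0.805 m/s = 124200 s = 1.438 d.
k_d L₀/(k_2−k_d) = 0.356×43.5/(1.71−0.356) = 15.49/1.354 = 11.44 mg/L.
e^(−k_d t) = e^(−0.356×1.438) = 0.5994; e^(−k_2 t) = e^(−1.71×1.438) = 0.08556.
D = 11.44 × (0.5994 − 0.08556) + 1.48 × 0.08556 = 5.877 + 0.1266 = 6.003 mg/L.
DO = C_s − D = 9.25 − 6.003 = 3.247 mg/L.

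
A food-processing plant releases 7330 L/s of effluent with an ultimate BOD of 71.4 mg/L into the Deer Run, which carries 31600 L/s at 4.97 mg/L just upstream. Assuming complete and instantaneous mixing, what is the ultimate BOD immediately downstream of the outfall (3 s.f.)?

17.5 mg/L

Flow-weighted mixing: C = (Q_r C_r + Q_w C_w)/(Q_r + Q_w)
= (31600×4.97 + 7330×71.4)/(31600 + 7330) = 680400/38930 = 17.48 mg/L.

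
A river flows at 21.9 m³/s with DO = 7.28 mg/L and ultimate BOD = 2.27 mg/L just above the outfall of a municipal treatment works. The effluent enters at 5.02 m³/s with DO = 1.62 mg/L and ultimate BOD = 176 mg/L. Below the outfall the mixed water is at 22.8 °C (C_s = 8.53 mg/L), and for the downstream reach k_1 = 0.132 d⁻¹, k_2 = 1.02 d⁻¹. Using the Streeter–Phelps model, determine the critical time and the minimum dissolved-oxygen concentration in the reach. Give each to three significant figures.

Mixed DO = (21.9×7.28 + 5.02×1.62)/(21.9+5.02) = 167.6/26.92 = 6.225 mg/L.
Mixed L₀ = (21.9×2.27 + 5.02×176)/(26.92) = 933.2/26.92 = 34.67 mg/L.
Initial deficit D₀ = C_s − DO₀ = 8.53 − 6.225 = 2.305 mg/L.
t_c = (1/0.8880) ln[(1.02/0.132)(1 − 2.305×0.8880/(0.132×34.67))] = 1.126 × ln(4.270) = 1.635 d.
D_c = (0.132/1.02) × 34.67 × e^(−0.132×1.635) = 0.1294 × 34.67 × 0.8059 = 3.616 mg/L.
Minimum DO = 8.53 − 3.616 = 4.914 mg/L.

t_c ≈ 1.63 d; minimum DO ≈ 4.91 mg/L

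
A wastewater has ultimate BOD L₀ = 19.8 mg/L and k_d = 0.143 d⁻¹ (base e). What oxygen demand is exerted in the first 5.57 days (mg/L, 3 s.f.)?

y ≈ 10.9 mg/L

y_t = L₀(1 − e^(−k_d t)) = 19.8 × (1 − e^(−0.143×5.57))
= 19.8 × (1 − 0.4509) = 19.8 × 0.5491 = 10.87 mg/L.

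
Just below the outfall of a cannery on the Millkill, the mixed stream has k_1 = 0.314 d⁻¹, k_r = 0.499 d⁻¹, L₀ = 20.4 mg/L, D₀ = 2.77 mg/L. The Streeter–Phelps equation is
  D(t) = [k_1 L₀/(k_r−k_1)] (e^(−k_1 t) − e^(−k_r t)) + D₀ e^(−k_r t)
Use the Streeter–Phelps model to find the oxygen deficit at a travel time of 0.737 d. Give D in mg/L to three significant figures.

D ≈ 5.42 mg/L

k_1 L₀/(k_r−k_1) = 0.314×20.4/(0.499−0.314) = 6.406/0.1850 = 34.62 mg/L.
e^(−k_1 t) = e^(−0.314×0.7370) = 0.7934; e^(−k_r t) = e^(−0.499×0.7370) = 0.6923.
D = 34.62 × (0.7934 − 0.6923) + 2.77 × 0.6923 = 3.501 + 1.918 = 5.419 mg/L.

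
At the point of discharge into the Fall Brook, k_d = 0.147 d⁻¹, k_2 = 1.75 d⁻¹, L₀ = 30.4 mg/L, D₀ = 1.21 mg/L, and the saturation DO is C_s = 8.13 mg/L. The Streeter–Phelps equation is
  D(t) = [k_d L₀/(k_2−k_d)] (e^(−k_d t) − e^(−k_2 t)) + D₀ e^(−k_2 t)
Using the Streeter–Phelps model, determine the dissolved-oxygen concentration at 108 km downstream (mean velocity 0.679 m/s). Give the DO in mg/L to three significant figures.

DO ≈ 6.07 mg/L

Travel time t = x/v = 108 km / (0.679 m/s) = 108000 m / 0.679 m/s = 159100 s = 1.841 d.
k_d L₀/(k_2−k_d) = 0.147×30.4/(1.75−0.147) = 4.469/1.603 = 2.788 mg/L.
e^(−k_d t) = e^(−0.147×1.841) = 0.7629; e^(−k_2 t) = e^(−1.75×1.841) = 0.03989.
D = 2.788 × (0.7629 − 0.03989) + 1.21 × 0.03989 = 2.016 + 0.04827 = 2.064 mg/L.
DO = C_s − D = 8.13 − 2.064 = 6.066 mg/L.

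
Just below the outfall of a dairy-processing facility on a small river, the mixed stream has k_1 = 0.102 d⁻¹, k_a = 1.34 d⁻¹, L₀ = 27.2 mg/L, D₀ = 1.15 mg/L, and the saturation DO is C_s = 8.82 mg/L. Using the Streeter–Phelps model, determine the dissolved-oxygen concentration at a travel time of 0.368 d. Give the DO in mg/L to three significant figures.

DO ≈ 7.33 mg/L

k_1 L₀/(k_a−k_1) = 0.102×27.2/(1.34−0.102) = 2.774/1.238 = 2.241 mg/L.
e^(−k_1 t) = e^(−0.102×0.3680) = 0.9632; e^(−k_a t) = e^(−1.34×0.3680) = 0.6107.
D = 2.241 × (0.9632 − 0.6107) + 1.15 × 0.6107 = 0.7898 + 0.7023 = 1.492 mg/L.
DO = C_s − D = 8.82 − 1.492 = 7.328 mg/L.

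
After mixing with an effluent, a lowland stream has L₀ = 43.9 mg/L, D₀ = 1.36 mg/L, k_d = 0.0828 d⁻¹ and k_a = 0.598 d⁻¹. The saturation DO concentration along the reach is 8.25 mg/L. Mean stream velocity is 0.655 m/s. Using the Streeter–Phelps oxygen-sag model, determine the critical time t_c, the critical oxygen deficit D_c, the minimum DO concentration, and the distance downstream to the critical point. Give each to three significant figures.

t_c = [1/(k_a−k_d)] ln[(k_a/k_d)(1 − D₀(k_a−k_d)/(k_d L₀))]
= [1/(0.598−0.0828)] ln[(0.598/0.0828)(1 − 1.36×0.5152/(0.0828×43.9))]
= (1/0.5152) ln[7.222 × 0.8072] = 1.941 × ln(5.830) = 1.941 × 1.763 = 3.422 d.
D_c = (k_d/k_a) L₀ e^(−k_d t_c) = (0.0828/0.598) × 43.9 × e^(−0.0828×3.422) = 0.1385 × 43.9 × 0.7533 = 4.579 mg/L.
Minimum DO = C_s − D_c = 8.25 − 4.579 = 3.671 mg/L.
x_c = v t_c = 0.655 m/s × 3.422 d × 86400 s/d = 193700 m ≈ 194 km.

t_c ≈ 3.42 d; D_c ≈ 4.58 mg/L; min DO ≈ 3.67 mg/L; x_c ≈ 194 km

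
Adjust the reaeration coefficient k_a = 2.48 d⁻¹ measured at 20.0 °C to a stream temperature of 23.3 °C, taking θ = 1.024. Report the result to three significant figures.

k_a(T₂) = k_a(T₁) · θ^(T₂−T₁) = 2.48 × 1.024^(23.3−20.0)
= 2.48 × 1.024^3.30 = 2.48 × 1.081 = 2.682 d⁻¹.

k_a ≈ 2.68 d⁻¹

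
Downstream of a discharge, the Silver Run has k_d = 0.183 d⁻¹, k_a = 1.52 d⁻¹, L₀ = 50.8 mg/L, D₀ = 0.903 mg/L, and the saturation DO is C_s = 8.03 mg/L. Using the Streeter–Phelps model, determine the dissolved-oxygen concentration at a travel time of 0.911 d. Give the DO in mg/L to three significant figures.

k_d L₀/(k_a−k_d) = 0.183×50.8/(1.52−0.183) = 9.296/1.337 = 6.953 mg/L.
e^(−k_d t) = e^(−0.183×0.9110) = 0.8464; e^(−k_a t) = e^(−1.52×0.9110) = 0.2504.
D = 6.953 × (0.8464 − 0.2504) + 0.903 × 0.2504 = 4.144 + 0.2261 = 4.371 mg/L.
DO = C_s − D = 8.03 − 4.371 = 3.659 mg/L.

DO ≈ 3.66 mg/L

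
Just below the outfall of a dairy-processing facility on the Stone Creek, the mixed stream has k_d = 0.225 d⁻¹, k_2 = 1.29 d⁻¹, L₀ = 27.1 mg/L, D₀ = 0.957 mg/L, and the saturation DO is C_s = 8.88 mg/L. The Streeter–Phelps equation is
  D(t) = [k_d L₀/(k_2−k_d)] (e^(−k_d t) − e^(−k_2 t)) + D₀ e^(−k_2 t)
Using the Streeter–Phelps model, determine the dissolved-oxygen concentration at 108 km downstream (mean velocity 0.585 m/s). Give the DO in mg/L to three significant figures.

Travel time t = x/v = 108 km / (0.585 m/s) = 108000 m / 0.585 m/s = 184600 s = 2.137 d.
k_d L₀/(k_2−k_d) = 0.225×27.1/(1.29−0.225) = 6.098/1.065 = 5.725 mg/L.
e^(−k_d t) = e^(−0.225×2.137) = 0.6183; e^(−k_2 t) = e^(−1.29×2.137) = 0.06352.
D = 5.725 × (0.6183 − 0.06352) + 0.957 × 0.06352 = 3.176 + 0.06079 = 3.237 mg/L.
DO = C_s − D = 8.88 − 3.237 = 5.643 mg/L.

DO ≈ 5.64 mg/L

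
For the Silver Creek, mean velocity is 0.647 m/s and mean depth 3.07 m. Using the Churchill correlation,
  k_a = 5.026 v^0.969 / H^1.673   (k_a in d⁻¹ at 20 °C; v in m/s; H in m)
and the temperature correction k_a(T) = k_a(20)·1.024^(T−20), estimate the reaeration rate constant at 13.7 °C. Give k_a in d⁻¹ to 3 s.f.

k_a(20) = 5.026 × 0.647^0.969 / 3.07^1.673 = 5.026 × 0.6558 / 6.531 = 0.5047 d⁻¹.
k_a(13.7) = 0.5047 × 1.024^(13.7−20) = 0.5047 × 0.8612 = 0.4346 d⁻¹.

k_a ≈ 0.435 d⁻¹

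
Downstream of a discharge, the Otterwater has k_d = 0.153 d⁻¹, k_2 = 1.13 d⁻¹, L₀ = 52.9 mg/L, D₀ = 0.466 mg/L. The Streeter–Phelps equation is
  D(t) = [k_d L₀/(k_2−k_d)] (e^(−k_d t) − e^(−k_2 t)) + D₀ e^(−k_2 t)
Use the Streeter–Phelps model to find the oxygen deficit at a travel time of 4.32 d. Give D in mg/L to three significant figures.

k_d L₀/(k_2−k_d) = 0.153×52.9/(1.13−0.153) = 8.094/0.9770 = 8.284 mg/L.
e^(−k_d t) = e^(−0.153×4.320) = 0.5164; e^(−k_2 t) = e^(−1.13×4.320) = 0.007585.
D = 8.284 × (0.5164 − 0.007585) + 0.466 × 0.007585 = 4.215 + 0.003535 = 4.218 mg/L.

D ≈ 4.22 mg/L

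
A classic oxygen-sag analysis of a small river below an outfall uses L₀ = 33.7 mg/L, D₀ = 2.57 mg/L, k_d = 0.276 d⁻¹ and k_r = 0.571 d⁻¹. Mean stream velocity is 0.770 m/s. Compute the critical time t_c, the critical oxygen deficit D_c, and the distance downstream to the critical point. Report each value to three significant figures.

t_c ≈ 2.18 d; D_c ≈ 8.93 mg/L; x_c ≈ 145 km

With k_r/k_d = 2.069 and 1 − D₀(k_r−k_d)/(k_d L₀) = 0.9185,
t_c = ln(2.069 × 0.9185) / (0.571 − 0.276) = ln(1.900) / 0.2950 = 0.6420/0.2950 = 2.176 d.
D_c = (k_d/k_r) L₀ e^(−k_d t_c) = (0.276/0.571) × 33.7 × e^(−0.276×2.176) = 0.4834 × 33.7 × 0.5485 = 8.934 mg/L.
x_c = v t_c = 0.770 m/s × 2.176 d × 86400 s/d = 144800 m ≈ 145 km.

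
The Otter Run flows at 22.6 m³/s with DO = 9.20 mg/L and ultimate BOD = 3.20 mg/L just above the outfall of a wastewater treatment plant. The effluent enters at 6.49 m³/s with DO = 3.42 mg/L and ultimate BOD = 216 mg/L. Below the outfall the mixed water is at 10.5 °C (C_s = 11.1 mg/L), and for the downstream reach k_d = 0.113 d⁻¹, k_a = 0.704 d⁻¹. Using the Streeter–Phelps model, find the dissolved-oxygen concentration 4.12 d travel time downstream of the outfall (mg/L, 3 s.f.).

DO ≈ 5.37 mg/L

Mixed DO = (22.6×9.20 + 6.49×3.42)/(22.6+6.49) = 230.1/29.09 = 7.910 mg/L.
Mixed L₀ = (22.6×3.20 + 6.49×216)/(29.09) = 1474/29.09 = 50.68 mg/L.
Initial deficit D₀ = C_s − DO₀ = 11.1 − 7.910 = 3.190 mg/L.
D(4.12) = [0.113×50.68/(0.704−0.113)](e^(−0.113×4.12) − e^(−0.704×4.12)) + 3.190 e^(−0.704×4.12)
= 9.689 × (0.6278 − 0.05500) + 3.190 × 0.05500 = 5.725 mg/L.
DO = 11.1 − 5.725 = 5.375 mg/L.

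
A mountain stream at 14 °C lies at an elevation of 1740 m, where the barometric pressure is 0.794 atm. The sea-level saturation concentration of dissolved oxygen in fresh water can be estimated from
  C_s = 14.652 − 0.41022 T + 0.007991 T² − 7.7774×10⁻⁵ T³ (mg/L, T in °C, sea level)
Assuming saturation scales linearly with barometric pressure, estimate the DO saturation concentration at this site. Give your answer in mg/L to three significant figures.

At sea level: C_s = 14.652 − 0.41022×14 + 0.007991×14² − 7.7774×10⁻⁵×14³ = 10.26 mg/L.
Pressure correction: C_s' = 10.26 × 0.794 = 8.148 mg/L.

C_s ≈ 8.15 mg/L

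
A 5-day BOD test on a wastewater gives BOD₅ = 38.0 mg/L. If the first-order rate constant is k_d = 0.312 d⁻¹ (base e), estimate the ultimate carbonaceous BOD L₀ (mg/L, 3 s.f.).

L₀ ≈ 48.1 mg/L

BOD₅ = L₀(1 − e^(−5k_d)) ⇒ L₀ = BOD₅ / (1 − e^(−5×0.312))
= 38.0 / (1 − 0.2101) = 38.0 / 0.7899 = 48.11 mg/L.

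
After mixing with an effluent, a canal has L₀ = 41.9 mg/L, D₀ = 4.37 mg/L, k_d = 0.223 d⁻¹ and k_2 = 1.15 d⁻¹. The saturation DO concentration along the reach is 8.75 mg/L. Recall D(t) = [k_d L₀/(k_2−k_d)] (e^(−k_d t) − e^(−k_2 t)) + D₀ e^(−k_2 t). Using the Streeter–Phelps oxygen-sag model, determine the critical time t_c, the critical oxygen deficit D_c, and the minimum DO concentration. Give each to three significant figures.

t_c = [1/(k_2−k_d)] ln[(k_2/k_d)(1 − D₀(k_2−k_d)/(k_d L₀))]
= [1/(1.15−0.223)] ln[(1.15/0.223)(1 − 4.37×0.9270/(0.223×41.9))]
= (1/0.9270) ln[5.157 × 0.5664] = 1.079 × ln(2.921) = 1.079 × 1.072 = 1.156 d.
L(t_c) = L₀ e^(−k_d t_c) = 41.9 × 0.7727 = 32.38 mg/L, and at the critical point k_2 D_c = k_d L, so D_c = (0.223/1.15) × 32.38 = 6.278 mg/L.
Minimum DO = C_s − D_c = 8.75 − 6.278 = 2.472 mg/L.

t_c ≈ 1.16 d; D_c ≈ 6.28 mg/L; min DO ≈ 2.47 mg/L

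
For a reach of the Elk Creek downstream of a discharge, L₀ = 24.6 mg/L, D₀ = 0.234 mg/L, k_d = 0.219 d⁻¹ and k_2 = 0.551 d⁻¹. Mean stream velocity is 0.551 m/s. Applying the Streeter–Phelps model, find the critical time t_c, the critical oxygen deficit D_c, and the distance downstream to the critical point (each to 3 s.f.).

t_c ≈ 2.74 d; D_c ≈ 5.37 mg/L; x_c ≈ 130 km

t_c = [1/(k_2−k_d)] ln[(k_2/k_d)(1 − D₀(k_2−k_d)/(k_d L₀))]
= [1/(0.551−0.219)] ln[(0.551/0.219)(1 − 0.234×0.3320/(0.219×24.6))]
= (1/0.3320) ln[2.516 × 0.9856] = 3.012 × ln(2.480) = 3.012 × 0.9081 = 2.735 d.
L(t_c) = L₀ e^(−k_d t_c) = 24.6 × 0.5493 = 13.51 mg/L, and at the critical point k_2 D_c = k_d L, so D_c = (0.219/0.551) × 13.51 = 5.371 mg/L.
x_c = v t_c = 0.551 m/s × 2.735 d × 86400 s/d = 130200 m ≈ 130 km.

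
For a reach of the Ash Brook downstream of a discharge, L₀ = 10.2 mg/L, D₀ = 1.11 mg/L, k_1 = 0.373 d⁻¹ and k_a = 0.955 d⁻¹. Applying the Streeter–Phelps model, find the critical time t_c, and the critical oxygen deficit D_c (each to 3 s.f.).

t_c ≈ 1.30 d; D_c ≈ 2.46 mg/L

With k_a/k_1 = 2.560 and 1 − D₀(k_a−k_1)/(k_1 L₀) = 0.8302,
t_c = ln(2.560 × 0.8302) / (0.955 − 0.373) = ln(2.126) / 0.5820 = 0.7540/0.5820 = 1.296 d.
D_c = (k_1/k_a) L₀ e^(−k_1 t_c) = (0.373/0.955) × 10.2 × e^(−0.373×1.296) = 0.3906 × 10.2 × 0.6168 = 2.457 mg/L.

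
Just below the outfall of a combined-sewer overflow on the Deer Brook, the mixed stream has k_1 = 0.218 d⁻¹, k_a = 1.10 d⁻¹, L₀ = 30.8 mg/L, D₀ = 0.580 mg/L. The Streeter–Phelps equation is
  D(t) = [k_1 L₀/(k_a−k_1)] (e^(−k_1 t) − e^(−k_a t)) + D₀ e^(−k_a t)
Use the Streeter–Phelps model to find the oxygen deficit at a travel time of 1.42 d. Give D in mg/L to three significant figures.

k_1 L₀/(k_a−k_1) = 0.218×30.8/(1.10−0.218) = 6.714/0.8820 = 7.613 mg/L.
e^(−k_1 t) = e^(−0.218×1.420) = 0.7338; e^(−k_a t) = e^(−1.10×1.420) = 0.2097.
D = 7.613 × (0.7338 − 0.2097) + 0.580 × 0.2097 = 3.989 + 0.1216 = 4.111 mg/L.

D ≈ 4.11 mg/L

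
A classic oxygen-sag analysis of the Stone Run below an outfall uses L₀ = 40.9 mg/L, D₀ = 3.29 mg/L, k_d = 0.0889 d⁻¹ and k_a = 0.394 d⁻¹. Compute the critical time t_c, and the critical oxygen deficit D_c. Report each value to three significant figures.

t_c ≈ 3.82 d; D_c ≈ 6.57 mg/L

t_c = [1/(k_a−k_d)] ln[(k_a/k_d)(1 − D₀(k_a−k_d)/(k_d L₀))]
= [1/(0.394−0.0889)] ln[(0.394/0.0889)(1 − 3.29×0.3051/(0.0889×40.9))]
= (1/0.3051) ln[4.432 × 0.7239] = 3.278 × ln(3.208) = 3.278 × 1.166 = 3.821 d.
D_c = (k_d/k_a) L₀ e^(−k_d t_c) = (0.0889/0.394) × 40.9 × e^(−0.0889×3.821) = 0.2256 × 40.9 × 0.7120 = 6.571 mg/L.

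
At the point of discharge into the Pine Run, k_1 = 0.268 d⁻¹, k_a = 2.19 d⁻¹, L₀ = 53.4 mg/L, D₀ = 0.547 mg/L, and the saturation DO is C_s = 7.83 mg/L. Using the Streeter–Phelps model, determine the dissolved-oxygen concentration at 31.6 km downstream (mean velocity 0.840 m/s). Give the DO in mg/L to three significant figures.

Travel time t = x/v = 31.6 km / (0.840 m/s) = 31600 m / 0.840 m/s = 37620 s = 0.4354 d.
k_1 L₀/(k_a−k_1) = 0.268×53.4/(2.19−0.268) = 14.31/1.922 = 7.446 mg/L.
e^(−k_1 t) = e^(−0.268×0.4354) = 0.8899; e^(−k_a t) = e^(−2.19×0.4354) = 0.3854.
D = 7.446 × (0.8899 − 0.3854) + 0.547 × 0.3854 = 3.756 + 0.2108 = 3.967 mg/L.
DO = C_s − D = 7.83 − 3.967 = 3.863 mg/L.

DO ≈ 3.86 mg/L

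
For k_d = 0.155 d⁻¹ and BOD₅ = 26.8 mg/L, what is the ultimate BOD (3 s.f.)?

L₀ ≈ 49.7 mg/L

BOD₅ = L₀(1 − e^(−5k_d)) ⇒ L₀ = BOD₅ / (1 − e^(−5×0.155))
= 26.8 / (1 − 0.4607) = 26.8 / 0.5393 = 49.69 mg/L.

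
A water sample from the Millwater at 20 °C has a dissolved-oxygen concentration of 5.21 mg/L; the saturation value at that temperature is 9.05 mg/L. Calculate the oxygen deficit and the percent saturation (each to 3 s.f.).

D = C_s − C = 9.05 − 5.21 = 3.84 mg/L.
% saturation = 5.21/9.05 × 100 = 57.6 %.

D ≈ 3.84 mg/L; 57.6 % saturation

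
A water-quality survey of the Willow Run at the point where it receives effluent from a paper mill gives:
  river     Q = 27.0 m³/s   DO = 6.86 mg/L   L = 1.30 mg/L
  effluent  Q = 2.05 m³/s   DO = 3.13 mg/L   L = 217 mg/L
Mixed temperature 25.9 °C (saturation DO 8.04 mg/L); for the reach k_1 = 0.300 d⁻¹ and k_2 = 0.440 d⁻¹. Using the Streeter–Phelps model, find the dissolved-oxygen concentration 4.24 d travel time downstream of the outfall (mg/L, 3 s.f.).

DO ≈ 3.37 mg/L

Mixed DO = (27.0×6.86 + 2.05×3.13)/(27.0+2.05) = 191.6/29.05 = 6.597 mg/L.
Mixed L₀ = (27.0×1.30 + 2.05×217)/(29.05) = 479.9/29.05 = 16.52 mg/L.
Initial deficit D₀ = C_s − DO₀ = 8.04 − 6.597 = 1.443 mg/L.
D(4.24) = [0.300×16.52/(0.440−0.300)](e^(−0.300×4.24) − e^(−0.440×4.24)) + 1.443 e^(−0.440×4.24)
= 35.40 × (0.2803 − 0.1548) + 1.443 × 0.1548 = 4.665 mg/L.
DO = 8.04 − 4.665 = 3.375 mg/L.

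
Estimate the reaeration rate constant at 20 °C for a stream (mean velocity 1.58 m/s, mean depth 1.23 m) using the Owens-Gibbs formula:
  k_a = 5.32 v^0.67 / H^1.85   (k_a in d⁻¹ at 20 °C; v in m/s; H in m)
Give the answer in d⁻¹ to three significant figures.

k_a ≈ 4.93 d⁻¹

k_a = 5.32 × 1.58^0.67 / 1.23^1.85 = 5.32 × 1.359 / 1.467 = 4.928 d⁻¹.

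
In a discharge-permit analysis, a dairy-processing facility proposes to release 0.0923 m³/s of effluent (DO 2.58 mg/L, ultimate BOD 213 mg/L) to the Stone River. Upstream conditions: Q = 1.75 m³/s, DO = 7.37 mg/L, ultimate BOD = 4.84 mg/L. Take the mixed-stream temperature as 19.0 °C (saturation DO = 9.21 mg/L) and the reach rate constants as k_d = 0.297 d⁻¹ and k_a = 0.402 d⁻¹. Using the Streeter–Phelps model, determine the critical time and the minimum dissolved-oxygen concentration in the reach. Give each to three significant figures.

t_c ≈ 2.41 d; minimum DO ≈ 3.70 mg/L

Mixed DO = (1.75×7.37 + 0.0923×2.58)/(1.75+0.0923) = 13.14/1.842 = 7.130 mg/L.
Mixed L₀ = (1.75×4.84 + 0.0923×213)/(1.842) = 28.13/1.842 = 15.27 mg/L.
Initial deficit D₀ = C_s − DO₀ = 9.21 − 7.130 = 2.080 mg/L.
t_c = (1/0.1050) ln[(0.402/0.297)(1 − 2.080×0.1050/(0.297×15.27))] = 9.524 × ln(1.288) = 2.413 d.
D_c = (0.297/0.402) × 15.27 × e^(−0.297×2.413) = 0.7388 × 15.27 × 0.4884 = 5.509 mg/L.
Minimum DO = 9.21 − 5.509 = 3.701 mg/L.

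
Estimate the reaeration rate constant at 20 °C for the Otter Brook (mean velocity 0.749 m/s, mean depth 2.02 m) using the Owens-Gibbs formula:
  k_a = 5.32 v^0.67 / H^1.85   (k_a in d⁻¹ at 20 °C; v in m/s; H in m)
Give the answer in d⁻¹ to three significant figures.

k_a = 5.32 × 0.749^0.67 / 2.02^1.85 = 5.32 × 0.8240 / 3.672 = 1.194 d⁻¹.

k_a ≈ 1.19 d⁻¹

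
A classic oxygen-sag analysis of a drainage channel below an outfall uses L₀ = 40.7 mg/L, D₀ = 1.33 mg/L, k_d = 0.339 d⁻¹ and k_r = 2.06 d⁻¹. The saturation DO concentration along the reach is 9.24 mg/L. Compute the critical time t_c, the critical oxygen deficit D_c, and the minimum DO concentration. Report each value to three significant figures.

At the critical point dD/dt = 0, so k_d L₀ e^(−k_d t) = k_r D. Substituting D(t) from the Streeter–Phelps equation and solving for t gives
t_c = ln[(k_r/k_d)(1 − D₀(k_r−k_d)/(k_d L₀))] / (k_r−k_d).
Here k_r−k_d = 1.721 d⁻¹ and 1 − D₀(k_r−k_d)/(k_d L₀) = 1 − 1.33×1.721/(0.339×40.7) = 0.8341, so
t_c = ln(6.077 × 0.8341) / 1.721 = 1.623 / 1.721 = 0.9431 d.
L(t_c) = L₀ e^(−k_d t_c) = 40.7 × 0.7264 = 29.56 mg/L, and at the critical point k_r D_c = k_d L, so D_c = (0.339/2.06) × 29.56 = 4.865 mg/L.
Minimum DO = C_s − D_c = 9.24 − 4.865 = 4.375 mg/L.

t_c ≈ 0.943 d; D_c ≈ 4.86 mg/L; min DO ≈ 4.38 mg/L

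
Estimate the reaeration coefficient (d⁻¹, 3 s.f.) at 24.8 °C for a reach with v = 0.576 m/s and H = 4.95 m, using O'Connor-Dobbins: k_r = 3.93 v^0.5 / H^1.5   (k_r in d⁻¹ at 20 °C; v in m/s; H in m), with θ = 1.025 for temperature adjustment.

k_r ≈ 0.305 d⁻¹

k_r(20) = 3.93 × 0.576^0.5 / 4.95^1.5 = 3.93 × 0.7589 / 11.01 = 0.2708 d⁻¹.
k_r(24.8) = 0.2708 × 1.025^(24.8−20) = 0.2708 × 1.126 = 0.3049 d⁻¹.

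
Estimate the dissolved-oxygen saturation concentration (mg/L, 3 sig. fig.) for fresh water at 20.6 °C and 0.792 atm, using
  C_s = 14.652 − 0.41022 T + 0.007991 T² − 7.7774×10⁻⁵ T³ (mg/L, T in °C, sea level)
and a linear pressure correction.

At sea level: C_s = 14.652 − 0.41022×20.6 + 0.007991×20.6² − 7.7774×10⁻⁵×20.6³ = 8.913 mg/L.
Pressure correction: C_s' = 8.913 × 0.792 = 7.059 mg/L.

C_s ≈ 7.06 mg/L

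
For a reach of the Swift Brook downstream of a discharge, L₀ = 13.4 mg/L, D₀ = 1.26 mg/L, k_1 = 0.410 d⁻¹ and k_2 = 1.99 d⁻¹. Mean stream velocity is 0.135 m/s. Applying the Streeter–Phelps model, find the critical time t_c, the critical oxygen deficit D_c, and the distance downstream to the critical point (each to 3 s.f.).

At the critical point dD/dt = 0, so k_1 L₀ e^(−k_1 t) = k_2 D. Substituting D(t) from the Streeter–Phelps equation and solving for t gives
t_c = ln[(k_2/k_1)(1 − D₀(k_2−k_1)/(k_1 L₀))] / (k_2−k_1).
Here k_2−k_1 = 1.580 d⁻¹ and 1 − D₀(k_2−k_1)/(k_1 L₀) = 1 − 1.26×1.580/(0.410×13.4) = 0.6376, so
t_c = ln(4.854 × 0.6376) / 1.580 = 1.130 / 1.580 = 0.7150 d.
D_c = (k_1/k_2) L₀ e^(−k_1 t_c) = (0.410/1.99) × 13.4 × e^(−0.410×0.7150) = 0.2060 × 13.4 × 0.7459 = 2.059 mg/L.
x_c = v t_c = 0.135 m/s × 0.7150 d × 86400 s/d = 8340 m ≈ 8.34 km.

t_c ≈ 0.715 d; D_c ≈ 2.06 mg/L; x_c ≈ 8.34 km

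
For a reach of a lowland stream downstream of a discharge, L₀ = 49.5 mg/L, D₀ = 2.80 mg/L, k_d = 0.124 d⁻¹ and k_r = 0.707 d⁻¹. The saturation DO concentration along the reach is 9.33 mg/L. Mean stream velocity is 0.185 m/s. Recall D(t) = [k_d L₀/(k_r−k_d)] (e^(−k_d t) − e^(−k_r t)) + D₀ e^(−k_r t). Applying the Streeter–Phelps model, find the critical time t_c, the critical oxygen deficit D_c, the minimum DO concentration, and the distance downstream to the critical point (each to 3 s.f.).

t_c ≈ 2.46 d; D_c ≈ 6.40 mg/L; min DO ≈ 2.93 mg/L; x_c ≈ 39.2 km

t_c = [1/(k_r−k_d)] ln[(k_r/k_d)(1 − D₀(k_r−k_d)/(k_d L₀))]
= [1/(0.707−0.124)] ln[(0.707/0.124)(1 − 2.80×0.5830/(0.124×49.5))]
= (1/0.5830) ln[5.702 × 0.7341] = 1.715 × ln(4.185) = 1.715 × 1.432 = 2.456 d.
D_c = (k_d/k_r) L₀ e^(−k_d t_c) = (0.124/0.707) × 49.5 × e^(−0.124×2.456) = 0.1754 × 49.5 × 0.7375 = 6.403 mg/L.
Minimum DO = C_s − D_c = 9.33 − 6.403 = 2.927 mg/L.
x_c = v t_c = 0.185 m/s × 2.456 d × 86400 s/d = 39250 m ≈ 39.2 km.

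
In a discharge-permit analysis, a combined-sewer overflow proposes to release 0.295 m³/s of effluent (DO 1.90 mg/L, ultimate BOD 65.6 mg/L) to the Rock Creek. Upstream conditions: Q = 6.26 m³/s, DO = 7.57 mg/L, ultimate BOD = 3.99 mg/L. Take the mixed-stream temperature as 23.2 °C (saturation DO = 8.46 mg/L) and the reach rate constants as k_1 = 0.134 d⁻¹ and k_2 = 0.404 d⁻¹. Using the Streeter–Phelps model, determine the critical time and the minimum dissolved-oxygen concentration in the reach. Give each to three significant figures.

t_c ≈ 2.54 d; minimum DO ≈ 6.86 mg/L

Mixed DO = (6.26×7.57 + 0.295×1.90)/(6.26+0.295) = 47.95/6.555 = 7.315 mg/L.
Mixed L₀ = (6.26×3.99 + 0.295×65.6)/(6.555) = 44.33/6.555 = 6.763 mg/L.
Initial deficit D₀ = C_s − DO₀ = 8.46 − 7.315 = 1.145 mg/L.
t_c = (1/0.2700) ln[(0.404/0.134)(1 − 1.145×0.2700/(0.134×6.763))] = 3.704 × ln(1.986) = 2.542 d.
D_c = (0.134/0.404) × 6.763 × e^(−0.134×2.542) = 0.3317 × 6.763 × 0.7114 = 1.596 mg/L.
Minimum DO = 8.46 − 1.596 = 6.864 mg/L.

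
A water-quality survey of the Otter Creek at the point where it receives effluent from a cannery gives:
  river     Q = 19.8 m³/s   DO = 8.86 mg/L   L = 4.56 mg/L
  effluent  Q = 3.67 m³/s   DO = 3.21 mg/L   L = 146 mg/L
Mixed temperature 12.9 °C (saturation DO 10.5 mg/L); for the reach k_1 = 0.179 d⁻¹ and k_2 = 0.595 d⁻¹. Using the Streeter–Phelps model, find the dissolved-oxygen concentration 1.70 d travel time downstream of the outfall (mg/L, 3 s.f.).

DO ≈ 5.29 mg/L

Mixed DO = (19.8×8.86 + 3.67×3.21)/(19.8+3.67) = 187.2/23.47 = 7.977 mg/L.
Mixed L₀ = (19.8×4.56 + 3.67×146)/(23.47) = 626.1/23.47 = 26.68 mg/L.
Initial deficit D₀ = C_s − DO₀ = 10.5 − 7.977 = 2.523 mg/L.
D(1.70) = [0.179×26.68/(0.595−0.179)](e^(−0.179×1.70) − e^(−0.595×1.70)) + 2.523 e^(−0.595×1.70)
= 11.48 × (0.7376 − 0.3637) + 2.523 × 0.3637 = 5.210 mg/L.
DO = 10.5 − 5.210 = 5.290 mg/L.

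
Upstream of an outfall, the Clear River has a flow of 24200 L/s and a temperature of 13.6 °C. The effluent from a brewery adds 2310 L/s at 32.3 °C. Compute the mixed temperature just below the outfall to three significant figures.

15.2 °C

Flow-weighted mixing: C = (Q_r C_r + Q_w C_w)/(Q_r + Q_w)
= (24200×13.6 + 2310×32.3)/(24200 + 2310) = 403700/26510 = 15.23 °C.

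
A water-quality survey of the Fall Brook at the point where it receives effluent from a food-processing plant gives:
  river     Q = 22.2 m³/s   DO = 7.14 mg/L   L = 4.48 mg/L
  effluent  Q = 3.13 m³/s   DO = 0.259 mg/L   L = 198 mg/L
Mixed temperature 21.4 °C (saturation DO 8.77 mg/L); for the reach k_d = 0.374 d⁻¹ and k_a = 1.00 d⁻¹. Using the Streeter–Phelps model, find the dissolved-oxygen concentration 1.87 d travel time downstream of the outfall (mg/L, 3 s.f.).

Mixed DO = (22.2×7.14 + 3.13×0.259)/(22.2+3.13) = 159.3/25.33 = 6.290 mg/L.
Mixed L₀ = (22.2×4.48 + 3.13×198)/(25.33) = 719.2/25.33 = 28.39 mg/L.
Initial deficit D₀ = C_s − DO₀ = 8.77 − 6.290 = 2.480 mg/L.
D(1.87) = [0.374×28.39/(1.00−0.374)](e^(−0.374×1.87) − e^(−1.00×1.87)) + 2.480 e^(−1.00×1.87)
= 16.96 × (0.4969 − 0.1541) + 2.480 × 0.1541 = 6.197 mg/L.
DO = 8.77 − 6.197 = 2.573 mg/L.

DO ≈ 2.57 mg/L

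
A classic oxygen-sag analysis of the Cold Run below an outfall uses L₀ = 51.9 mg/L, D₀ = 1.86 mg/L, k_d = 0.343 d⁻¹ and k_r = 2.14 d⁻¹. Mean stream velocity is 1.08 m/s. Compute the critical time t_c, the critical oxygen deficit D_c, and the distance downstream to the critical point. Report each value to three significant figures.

t_c ≈ 0.903 d; D_c ≈ 6.10 mg/L; x_c ≈ 84.3 km

At the critical point dD/dt = 0, so k_d L₀ e^(−k_d t) = k_r D. Substituting D(t) from the Streeter–Phelps equation and solving for t gives
t_c = ln[(k_r/k_d)(1 − D₀(k_r−k_d)/(k_d L₀))] / (k_r−k_d).
Here k_r−k_d = 1.797 d⁻¹ and 1 − D₀(k_r−k_d)/(k_d L₀) = 1 − 1.86×1.797/(0.343×51.9) = 0.8122, so
t_c = ln(6.239 × 0.8122) / 1.797 = 1.623 / 1.797 = 0.9031 d.
L(t_c) = L₀ e^(−k_d t_c) = 51.9 × 0.7336 = 38.07 mg/L, and at the critical point k_r D_c = k_d L, so D_c = (0.343/2.14) × 38.07 = 6.103 mg/L.
x_c = v t_c = 1.08 m/s × 0.9031 d × 86400 s/d = 84270 m ≈ 84.3 km.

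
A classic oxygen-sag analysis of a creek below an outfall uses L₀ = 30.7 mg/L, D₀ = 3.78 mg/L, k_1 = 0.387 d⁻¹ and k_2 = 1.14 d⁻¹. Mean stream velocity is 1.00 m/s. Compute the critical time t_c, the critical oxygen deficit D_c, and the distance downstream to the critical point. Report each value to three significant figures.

t_c ≈ 1.07 d; D_c ≈ 6.89 mg/L; x_c ≈ 92.5 km

t_c = [1/(k_2−k_1)] ln[(k_2/k_1)(1 − D₀(k_2−k_1)/(k_1 L₀))]
= [1/(1.14−0.387)] ln[(1.14/0.387)(1 − 3.78×0.7530/(0.387×30.7))]
= (1/0.7530) ln[2.946 × 0.7604] = 1.328 × ln(2.240) = 1.328 × 0.8065 = 1.071 d.
L(t_c) = L₀ e^(−k_1 t_c) = 30.7 × 0.6607 = 20.28 mg/L, and at the critical point k_2 D_c = k_1 L, so D_c = (0.387/1.14) × 20.28 = 6.885 mg/L.
x_c = v t_c = 1.00 m/s × 1.071 d × 86400 s/d = 92540 m ≈ 92.5 km.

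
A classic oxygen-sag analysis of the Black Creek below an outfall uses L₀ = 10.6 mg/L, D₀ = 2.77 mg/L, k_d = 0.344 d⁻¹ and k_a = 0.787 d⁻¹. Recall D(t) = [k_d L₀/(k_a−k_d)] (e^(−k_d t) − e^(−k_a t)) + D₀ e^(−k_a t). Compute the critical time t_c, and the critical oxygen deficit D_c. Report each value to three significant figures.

t_c ≈ 0.942 d; D_c ≈ 3.35 mg/L

With k_a/k_d = 2.288 and 1 − D₀(k_a−k_d)/(k_d L₀) = 0.6635,
t_c = ln(2.288 × 0.6635) / (0.787 − 0.344) = ln(1.518) / 0.4430 = 0.4173/0.4430 = 0.9420 d.
D_c = (k_d/k_a) L₀ e^(−k_d t_c) = (0.344/0.787) × 10.6 × e^(−0.344×0.9420) = 0.4371 × 10.6 × 0.7232 = 3.351 mg/L.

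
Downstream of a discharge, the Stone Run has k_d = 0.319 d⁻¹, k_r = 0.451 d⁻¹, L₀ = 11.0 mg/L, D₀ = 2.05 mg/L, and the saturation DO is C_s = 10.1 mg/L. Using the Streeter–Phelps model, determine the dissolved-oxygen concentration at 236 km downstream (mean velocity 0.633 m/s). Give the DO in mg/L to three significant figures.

DO ≈ 6.89 mg/L

Travel time t = x/v = 236 km / (0.633 m/s) = 236000 m / 0.633 m/s = 372800 s = 4.315 d.
k_d L₀/(k_r−k_d) = 0.319×11.0/(0.451−0.319) = 3.509/0.1320 = 26.58 mg/L.
e^(−k_d t) = e^(−0.319×4.315) = 0.2525; e^(−k_r t) = e^(−0.451×4.315) = 0.1428.
D = 26.58 × (0.2525 − 0.1428) + 2.05 × 0.1428 = 2.914 + 0.2928 = 3.207 mg/L.
DO = C_s − D = 10.1 − 3.207 = 6.893 mg/L.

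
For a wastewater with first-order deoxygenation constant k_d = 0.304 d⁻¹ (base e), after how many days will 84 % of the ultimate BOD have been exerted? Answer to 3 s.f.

t ≈ 6.03 d

y/L₀ = 1 − e^(−k_d t) = 0.84 ⇒ e^(−k_d t) = 0.160
t = −ln(0.160) / 0.304 = 1.833 / 0.304 = 6.028 d.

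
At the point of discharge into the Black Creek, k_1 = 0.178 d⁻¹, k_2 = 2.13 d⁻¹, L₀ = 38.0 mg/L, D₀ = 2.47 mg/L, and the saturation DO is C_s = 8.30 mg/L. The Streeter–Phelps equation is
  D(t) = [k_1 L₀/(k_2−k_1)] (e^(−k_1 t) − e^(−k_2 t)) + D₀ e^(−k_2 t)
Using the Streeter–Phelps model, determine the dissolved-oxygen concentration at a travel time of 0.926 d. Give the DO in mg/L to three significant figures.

k_1 L₀/(k_2−k_1) = 0.178×38.0/(2.13−0.178) = 6.764/1.952 = 3.465 mg/L.
e^(−k_1 t) = e^(−0.178×0.9260) = 0.8480; e^(−k_2 t) = e^(−2.13×0.9260) = 0.1391.
D = 3.465 × (0.8480 − 0.1391) + 2.47 × 0.1391 = 2.457 + 0.3436 = 2.800 mg/L.
DO = C_s − D = 8.30 − 2.800 = 5.500 mg/L.

DO ≈ 5.50 mg/L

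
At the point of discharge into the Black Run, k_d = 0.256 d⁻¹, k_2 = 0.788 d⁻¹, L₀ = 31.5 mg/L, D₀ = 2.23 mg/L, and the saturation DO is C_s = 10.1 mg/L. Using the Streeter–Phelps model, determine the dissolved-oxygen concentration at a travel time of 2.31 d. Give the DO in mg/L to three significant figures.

k_d L₀/(k_2−k_d) = 0.256×31.5/(0.788−0.256) = 8.064/0.5320 = 15.16 mg/L.
e^(−k_d t) = e^(−0.256×2.310) = 0.5536; e^(−k_2 t) = e^(−0.788×2.310) = 0.1620.
D = 15.16 × (0.5536 − 0.1620) + 2.23 × 0.1620 = 5.936 + 0.3612 = 6.297 mg/L.
DO = C_s − D = 10.1 − 6.297 = 3.803 mg/L.

DO ≈ 3.80 mg/L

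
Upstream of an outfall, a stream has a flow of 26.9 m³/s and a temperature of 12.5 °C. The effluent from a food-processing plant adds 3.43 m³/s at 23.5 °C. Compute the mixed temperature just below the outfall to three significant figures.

Flow-weighted mixing: C = (Q_r C_r + Q_w C_w)/(Q_r + Q_w)
= (26.9×12.5 + 3.43×23.5)/(26.9 + 3.43) = 416.9/30.33 = 13.74 °C.

13.7 °C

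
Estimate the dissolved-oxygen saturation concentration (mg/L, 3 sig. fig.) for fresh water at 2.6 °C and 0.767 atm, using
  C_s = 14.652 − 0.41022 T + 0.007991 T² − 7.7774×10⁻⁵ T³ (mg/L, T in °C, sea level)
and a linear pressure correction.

C_s ≈ 10.5 mg/L

At sea level: C_s = 14.652 − 0.41022×2.6 + 0.007991×2.6² − 7.7774×10⁻⁵×2.6³ = 13.64 mg/L.
Pressure correction: C_s' = 13.64 × 0.767 = 10.46 mg/L.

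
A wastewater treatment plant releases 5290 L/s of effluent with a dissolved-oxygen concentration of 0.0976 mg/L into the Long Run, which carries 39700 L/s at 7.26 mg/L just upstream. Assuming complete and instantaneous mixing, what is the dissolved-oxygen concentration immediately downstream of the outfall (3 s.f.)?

6.42 mg/L

Flow-weighted mixing: C = (Q_r C_r + Q_w C_w)/(Q_r + Q_w)
= (39700×7.26 + 5290×0.0976)/(39700 + 5290) = 288700/44990 = 6.418 mg/L.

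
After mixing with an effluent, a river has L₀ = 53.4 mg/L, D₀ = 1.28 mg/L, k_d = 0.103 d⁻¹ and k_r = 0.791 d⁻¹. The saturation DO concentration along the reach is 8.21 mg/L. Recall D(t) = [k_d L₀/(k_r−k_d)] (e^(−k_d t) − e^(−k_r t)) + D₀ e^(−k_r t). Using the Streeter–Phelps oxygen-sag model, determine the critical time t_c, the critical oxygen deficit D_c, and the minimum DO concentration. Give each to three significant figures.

t_c ≈ 2.71 d; D_c ≈ 5.26 mg/L; min DO ≈ 2.95 mg/L

t_c = [1/(k_r−k_d)] ln[(k_r/k_d)(1 − D₀(k_r−k_d)/(k_d L₀))]
= [1/(0.791−0.103)] ln[(0.791/0.103)(1 − 1.28×0.6880/(0.103×53.4))]
= (1/0.6880) ln[7.680 × 0.8399] = 1.453 × ln(6.450) = 1.453 × 1.864 = 2.709 d.
L(t_c) = L₀ e^(−k_d t_c) = 53.4 × 0.7565 = 40.40 mg/L, and at the critical point k_r D_c = k_d L, so D_c = (0.103/0.791) × 40.40 = 5.260 mg/L.
Minimum DO = C_s − D_c = 8.21 − 5.260 = 2.950 mg/L.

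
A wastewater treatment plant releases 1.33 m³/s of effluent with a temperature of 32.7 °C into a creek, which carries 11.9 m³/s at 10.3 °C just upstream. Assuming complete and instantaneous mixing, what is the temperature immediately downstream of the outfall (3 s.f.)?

12.6 °C

Flow-weighted mixing: C = (Q_r C_r + Q_w C_w)/(Q_r + Q_w)
= (11.9×10.3 + 1.33×32.7)/(11.9 + 1.33) = 166.1/13.23 = 12.55 °C.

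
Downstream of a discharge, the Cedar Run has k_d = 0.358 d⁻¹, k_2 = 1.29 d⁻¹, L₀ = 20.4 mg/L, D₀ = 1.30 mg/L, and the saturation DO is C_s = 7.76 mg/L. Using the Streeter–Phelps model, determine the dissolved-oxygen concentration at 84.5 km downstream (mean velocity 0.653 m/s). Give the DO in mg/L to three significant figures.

Travel time t = x/v = 84.5 km / (0.653 m/s) = 84500 m / 0.653 m/s = 129400 s = 1.498 d.
k_d L₀/(k_2−k_d) = 0.358×20.4/(1.29−0.358) = 7.303/0.9320 = 7.836 mg/L.
e^(−k_d t) = e^(−0.358×1.498) = 0.5850; e^(−k_2 t) = e^(−1.29×1.498) = 0.1449.
D = 7.836 × (0.5850 − 0.1449) + 1.30 × 0.1449 = 3.449 + 0.1883 = 3.637 mg/L.
DO = C_s − D = 7.76 − 3.637 = 4.123 mg/L.

DO ≈ 4.12 mg/L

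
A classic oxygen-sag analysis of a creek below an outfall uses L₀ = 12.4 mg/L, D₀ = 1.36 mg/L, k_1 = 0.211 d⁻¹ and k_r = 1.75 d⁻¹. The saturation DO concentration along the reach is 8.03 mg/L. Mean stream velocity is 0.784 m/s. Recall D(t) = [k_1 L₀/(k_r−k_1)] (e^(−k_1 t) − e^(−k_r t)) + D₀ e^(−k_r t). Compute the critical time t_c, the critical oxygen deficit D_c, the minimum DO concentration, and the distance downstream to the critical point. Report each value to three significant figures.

t_c ≈ 0.329 d; D_c ≈ 1.39 mg/L; min DO ≈ 6.64 mg/L; x_c ≈ 22.3 km

t_c = [1/(k_r−k_1)] ln[(k_r/k_1)(1 − D₀(k_r−k_1)/(k_1 L₀))]
= [1/(1.75−0.211)] ln[(1.75/0.211)(1 − 1.36×1.539/(0.211×12.4))]
= (1/1.539) ln[8.294 × 0.2000] = 0.6498 × ln(1.659) = 0.6498 × 0.5062 = 0.3289 d.
L(t_c) = L₀ e^(−k_1 t_c) = 12.4 × 0.9329 = 11.57 mg/L, and at the critical point k_r D_c = k_1 L, so D_c = (0.211/1.75) × 11.57 = 1.395 mg/L.
Minimum DO = C_s − D_c = 8.03 − 1.395 = 6.635 mg/L.
x_c = v t_c = 0.784 m/s × 0.3289 d × 86400 s/d = 22280 m ≈ 22.3 km.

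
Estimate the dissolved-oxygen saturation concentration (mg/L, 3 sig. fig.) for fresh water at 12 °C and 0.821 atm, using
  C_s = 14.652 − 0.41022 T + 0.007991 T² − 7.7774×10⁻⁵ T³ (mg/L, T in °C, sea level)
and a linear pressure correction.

C_s ≈ 8.82 mg/L

At sea level: C_s = 14.652 − 0.41022×12 + 0.007991×12² − 7.7774×10⁻⁵×12³ = 10.75 mg/L.
Pressure correction: C_s' = 10.75 × 0.821 = 8.822 mg/L.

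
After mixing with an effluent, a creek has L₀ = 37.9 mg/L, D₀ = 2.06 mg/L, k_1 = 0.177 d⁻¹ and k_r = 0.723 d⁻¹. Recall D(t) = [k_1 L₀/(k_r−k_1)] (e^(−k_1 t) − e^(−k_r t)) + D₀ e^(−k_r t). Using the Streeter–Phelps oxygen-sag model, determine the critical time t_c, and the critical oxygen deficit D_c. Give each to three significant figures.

With k_r/k_1 = 4.085 and 1 − D₀(k_r−k_1)/(k_1 L₀) = 0.8323,
t_c = ln(4.085 × 0.8323) / (0.723 − 0.177) = ln(3.400) / 0.5460 = 1.224/0.5460 = 2.241 d.
D_c = (k_1/k_r) L₀ e^(−k_1 t_c) = (0.177/0.723) × 37.9 × e^(−0.177×2.241) = 0.2448 × 37.9 × 0.6725 = 6.240 mg/L.

t_c ≈ 2.24 d; D_c ≈ 6.24 mg/L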